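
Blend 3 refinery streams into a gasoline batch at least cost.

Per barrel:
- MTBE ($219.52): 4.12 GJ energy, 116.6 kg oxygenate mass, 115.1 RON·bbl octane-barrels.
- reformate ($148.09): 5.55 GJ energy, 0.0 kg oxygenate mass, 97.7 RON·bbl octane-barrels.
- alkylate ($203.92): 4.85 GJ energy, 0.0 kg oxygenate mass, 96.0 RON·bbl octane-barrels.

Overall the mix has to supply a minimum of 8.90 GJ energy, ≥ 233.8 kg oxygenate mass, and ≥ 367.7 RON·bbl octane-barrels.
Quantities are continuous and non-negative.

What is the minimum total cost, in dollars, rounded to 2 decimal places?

$647.69

Let x1 = barrels of MTBE, x2 = barrels of reformate, x3 = barrels of alkylate.
Minimise 219.52x1 + 148.09x2 + 203.92x3 with:
  4.12x1 + 5.55x2 + 4.85x3 ≥ 8.9   (energy)
  116.6x1 ≥ 233.8   (oxygenate mass)
  115.1x1 + 97.7x2 + 96x3 ≥ 367.7   (octane-barrels)
  x1, x2, x3 ≥ 0.
The optimal basis is {MTBE, reformate}; alkylate drops out. The oxygenate mass and octane-barrels requirements are met with equality.
So MTBE = 2.00515 barrels, reformate = 1.40131 barrels.
Total cost: 219.52·2.00515 + 148.09·1.40131 = 647.6905.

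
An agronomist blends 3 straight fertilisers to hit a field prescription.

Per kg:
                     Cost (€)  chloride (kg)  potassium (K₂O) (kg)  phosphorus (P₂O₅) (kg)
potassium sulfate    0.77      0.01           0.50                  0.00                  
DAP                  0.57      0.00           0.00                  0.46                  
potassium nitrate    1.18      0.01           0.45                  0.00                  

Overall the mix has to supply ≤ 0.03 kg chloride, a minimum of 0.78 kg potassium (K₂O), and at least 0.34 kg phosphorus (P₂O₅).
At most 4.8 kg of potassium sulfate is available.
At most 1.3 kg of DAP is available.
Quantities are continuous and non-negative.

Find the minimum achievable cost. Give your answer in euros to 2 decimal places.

€1.62

Treat it as an LP. Let x1 = kg of potassium sulfate, x2 = kg of DAP, x3 = kg of potassium nitrate.
Minimize 0.77x1 + 0.57x2 + 1.18x3 s.t.:
  0.01x1 + 0.01x3 ≤ 0.03   (chloride)
  0.5x1 + 0.45x3 ≥ 0.78   (potassium (K₂O))
  0.46x2 ≥ 0.34   (phosphorus (P₂O₅))
  x1 ≤ 4.8
  x2 ≤ 1.3
  x1, x2, x3 ≥ 0.
At the optimum only potassium sulfate, DAP are positive (potassium nitrate = 0). The potassium (K₂O) and phosphorus (P₂O₅) requirements are met with equality.
Optimal quantities: potassium sulfate = 1.56 kg, DAP = 0.7391 kg.
Hence cost = 0.77·1.56 + 0.57·0.7391 = €1.6225.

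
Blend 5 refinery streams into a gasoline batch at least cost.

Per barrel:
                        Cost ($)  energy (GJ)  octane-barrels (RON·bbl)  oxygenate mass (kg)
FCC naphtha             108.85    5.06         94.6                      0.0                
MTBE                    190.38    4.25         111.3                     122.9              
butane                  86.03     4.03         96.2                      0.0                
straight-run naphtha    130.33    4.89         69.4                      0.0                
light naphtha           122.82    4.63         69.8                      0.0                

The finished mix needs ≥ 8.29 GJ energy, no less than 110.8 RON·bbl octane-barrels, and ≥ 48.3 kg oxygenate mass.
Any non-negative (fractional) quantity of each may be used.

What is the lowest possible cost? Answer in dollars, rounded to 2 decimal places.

$216.13

This is a linear program. Let x1 = barrels of FCC naphtha, x2 = barrels of MTBE, x3 = barrels of butane, x4 = barrels of straight-run naphtha, x5 = barrels of light naphtha.
min 108.85x1 + 190.38x2 + 86.03x3 + 130.33x4 + 122.82x5 subject to:
  5.06x1 + 4.25x2 + 4.03x3 + 4.89x4 + 4.63x5 ≥ 8.29   (energy)
  94.6x1 + 111.3x2 + 96.2x3 + 69.4x4 + 69.8x5 ≥ 110.8   (octane-barrels)
  122.9x2 ≥ 48.3   (oxygenate mass)
  x1, x2, x3, x4, x5 ≥ 0.
The minimum-cost mix takes nothing from FCC naphtha, straight-run naphtha, light naphtha — only MTBE, butane. Binding constraints: energy and oxygenate mass.
That vertex is x2 = 0.393, x3 = 1.6426.
Total cost: 190.38·0.393 + 86.03·1.6426 = 216.1322.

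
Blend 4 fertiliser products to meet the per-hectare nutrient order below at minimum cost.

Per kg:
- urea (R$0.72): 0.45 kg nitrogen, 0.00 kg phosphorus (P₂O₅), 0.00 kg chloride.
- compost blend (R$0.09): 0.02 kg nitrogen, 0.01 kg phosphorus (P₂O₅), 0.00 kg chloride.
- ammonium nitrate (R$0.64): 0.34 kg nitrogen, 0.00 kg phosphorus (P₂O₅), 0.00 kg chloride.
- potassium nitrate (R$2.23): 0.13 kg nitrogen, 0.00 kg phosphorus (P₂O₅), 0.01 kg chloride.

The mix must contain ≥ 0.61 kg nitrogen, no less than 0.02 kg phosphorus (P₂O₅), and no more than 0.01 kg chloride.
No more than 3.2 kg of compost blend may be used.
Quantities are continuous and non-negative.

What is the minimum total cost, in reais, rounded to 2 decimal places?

R$1.09

Set it up as a linear program. Let x1 = kg of urea, x2 = kg of compost blend, x3 = kg of ammonium nitrate, x4 = kg of potassium nitrate.
Minimize 0.72x1 + 0.09x2 + 0.64x3 + 2.23x4 with:
  0.45x1 + 0.02x2 + 0.34x3 + 0.13x4 ≥ 0.61   (nitrogen)
  0.01x2 ≥ 0.02   (phosphorus (P₂O₅))
  0.01x4 ≤ 0.01   (chloride)
  x2 ≤ 3.2
  x1, x2, x3, x4 ≥ 0.
The minimum-cost mix takes nothing from ammonium nitrate, potassium nitrate — only urea, compost blend. The nitrogen and phosphorus (P₂O₅) requirements are met with equality.
Optimal quantities: urea = 1.267 kg, compost blend = 2 kg.
Cost = 0.72·1.267 + 0.09·2 = 1.0922.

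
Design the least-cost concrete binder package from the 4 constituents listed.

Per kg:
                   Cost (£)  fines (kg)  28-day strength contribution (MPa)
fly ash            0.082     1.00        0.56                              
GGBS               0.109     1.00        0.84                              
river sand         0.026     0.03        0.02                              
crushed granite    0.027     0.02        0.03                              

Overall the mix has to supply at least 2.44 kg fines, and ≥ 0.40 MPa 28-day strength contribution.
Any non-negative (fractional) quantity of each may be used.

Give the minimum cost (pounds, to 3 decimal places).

Let x1 = kg of fly ash, x2 = kg of GGBS, x3 = kg of river sand, x4 = kg of crushed granite.
Minimize 0.082x1 + 0.109x2 + 0.026x3 + 0.027x4 subject to:
  1x1 + 1x2 + 0.03x3 + 0.02x4 ≥ 2.44   (fines)
  0.56x1 + 0.84x2 + 0.02x3 + 0.03x4 ≥ 0.4   (28-day strength contribution)
  x1, x2, x3, x4 ≥ 0.
The cheapest feasible vertex uses only fly ash; GGBS, river sand, crushed granite are not used. The fines requirement is met with equality.
That vertex is x1 = 2.44.
Total cost: 0.082·2.44 = 0.20008.

£0.200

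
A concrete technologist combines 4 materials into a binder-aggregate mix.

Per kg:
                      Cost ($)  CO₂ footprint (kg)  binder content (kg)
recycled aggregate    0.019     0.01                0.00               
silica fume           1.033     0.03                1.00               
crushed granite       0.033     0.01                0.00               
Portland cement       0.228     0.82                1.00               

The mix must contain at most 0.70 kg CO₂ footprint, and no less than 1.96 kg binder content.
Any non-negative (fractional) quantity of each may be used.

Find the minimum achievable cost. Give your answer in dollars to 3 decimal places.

$1.371

Let x1 = kg of recycled aggregate, x2 = kg of silica fume, x3 = kg of crushed granite, x4 = kg of Portland cement.
Minimise 0.019x1 + 1.033x2 + 0.033x3 + 0.228x4 with:
  0.01x1 + 0.03x2 + 0.01x3 + 0.82x4 ≤ 0.7   (CO₂ footprint)
  1x2 + 1x4 ≥ 1.96   (binder content)
  x1, x2, x3, x4 ≥ 0.
The optimal basis is {silica fume, Portland cement}; recycled aggregate, crushed granite drop out. Binding constraints: CO₂ footprint and binder content.
Optimal quantities: silica fume = 1.148 kg, Portland cement = 0.8116 kg.
Cost = 1.033·1.148 + 0.228·0.8116 = 1.37093.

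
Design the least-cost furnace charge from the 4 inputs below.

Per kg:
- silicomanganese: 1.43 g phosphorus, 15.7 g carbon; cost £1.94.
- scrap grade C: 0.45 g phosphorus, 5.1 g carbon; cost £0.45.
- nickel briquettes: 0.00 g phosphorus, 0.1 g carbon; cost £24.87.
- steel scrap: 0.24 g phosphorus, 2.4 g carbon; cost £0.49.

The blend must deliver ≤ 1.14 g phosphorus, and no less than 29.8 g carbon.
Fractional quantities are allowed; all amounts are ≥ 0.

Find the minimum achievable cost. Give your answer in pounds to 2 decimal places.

This is a linear program. Let x1 = kg of silicomanganese, x2 = kg of scrap grade C, x3 = kg of nickel briquettes, x4 = kg of steel scrap.
Minimise 1.94x1 + 0.45x2 + 24.87x3 + 0.49x4 with:
  1.43x1 + 0.45x2 + 0.24x4 ≤ 1.14   (phosphorus)
  15.7x1 + 5.1x2 + 0.1x3 + 2.4x4 ≥ 29.8   (carbon)
  x1, x2, x3, x4 ≥ 0.
The cheapest feasible vertex uses only scrap grade C, nickel briquettes; silicomanganese, steel scrap are not used. The phosphorus and carbon requirements are met with equality.
Solving gives x2 = 2.533, x3 = 168.8.
Cost = 0.45·2.533 + 24.87·168.8 = 4199.1959.

£4199.20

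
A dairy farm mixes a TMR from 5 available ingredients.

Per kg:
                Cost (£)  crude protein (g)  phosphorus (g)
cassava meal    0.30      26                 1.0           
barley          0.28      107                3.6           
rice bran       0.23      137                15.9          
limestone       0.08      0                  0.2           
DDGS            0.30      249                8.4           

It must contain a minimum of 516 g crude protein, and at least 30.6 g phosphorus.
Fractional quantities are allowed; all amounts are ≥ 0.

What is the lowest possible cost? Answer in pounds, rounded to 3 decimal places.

Set it up as a linear program. Let x1 = kg of cassava meal, x2 = kg of barley, x3 = kg of rice bran, x4 = kg of limestone, x5 = kg of DDGS.
min 0.3x1 + 0.28x2 + 0.23x3 + 0.08x4 + 0.3x5 s.t.:
  26x1 + 107x2 + 137x3 + 249x5 ≥ 516   (crude protein)
  1x1 + 3.6x2 + 15.9x3 + 0.2x4 + 8.4x5 ≥ 30.6   (phosphorus)
  x1, x2, x3, x4, x5 ≥ 0.
The cheapest feasible vertex uses only rice bran, DDGS; cassava meal, barley, limestone are not used. There the crude protein and phosphorus constraints are tight.
Solving gives x3 = 1.17, x5 = 1.429.
Total cost: 0.23·1.17 + 0.3·1.429 = 0.69780.

£0.698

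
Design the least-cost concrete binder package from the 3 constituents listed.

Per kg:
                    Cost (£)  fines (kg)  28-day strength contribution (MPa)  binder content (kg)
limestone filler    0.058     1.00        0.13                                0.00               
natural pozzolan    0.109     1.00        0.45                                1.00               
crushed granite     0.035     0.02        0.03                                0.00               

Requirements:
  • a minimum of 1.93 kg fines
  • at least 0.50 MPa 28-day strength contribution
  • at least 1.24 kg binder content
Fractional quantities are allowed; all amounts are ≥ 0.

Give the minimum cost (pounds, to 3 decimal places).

Treat it as an LP. Let x1 = kg of limestone filler, x2 = kg of natural pozzolan, x3 = kg of crushed granite.
min 0.058x1 + 0.109x2 + 0.035x3 with:
  1x1 + 1x2 + 0.02x3 ≥ 1.93   (fines)
  0.13x1 + 0.45x2 + 0.03x3 ≥ 0.5   (28-day strength contribution)
  1x2 ≥ 1.24   (binder content)
  x1, x2, x3 ≥ 0.
The optimal basis is {limestone filler, natural pozzolan}; crushed granite drops out. There the fines and binder content constraints are tight.
Optimal quantities: limestone filler = 0.69 kg, natural pozzolan = 1.24 kg.
Objective = 0.058·0.69 + 0.109·1.24 = 0.17518.

£0.175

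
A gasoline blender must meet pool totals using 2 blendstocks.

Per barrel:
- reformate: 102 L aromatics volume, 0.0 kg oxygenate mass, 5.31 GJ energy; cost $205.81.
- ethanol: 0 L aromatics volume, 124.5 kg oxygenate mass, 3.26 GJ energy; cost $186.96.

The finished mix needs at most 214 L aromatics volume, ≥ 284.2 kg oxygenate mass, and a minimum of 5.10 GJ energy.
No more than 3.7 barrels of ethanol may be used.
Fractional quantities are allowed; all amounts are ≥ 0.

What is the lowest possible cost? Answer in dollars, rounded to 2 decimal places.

Let x1 = barrels of reformate, x2 = barrels of ethanol.
min 205.81x1 + 186.96x2 subject to:
  102x1 ≤ 214   (aromatics volume)
  124.5x2 ≥ 284.2   (oxygenate mass)
  5.31x1 + 3.26x2 ≥ 5.1   (energy)
  x2 ≤ 3.7
  x1, x2 ≥ 0.
The cheapest feasible vertex uses only ethanol; reformate is not used. The oxygenate mass requirement is met with equality.
That vertex is x2 = 2.28273.
Objective = 186.96·2.28273 = 426.7792.

$426.78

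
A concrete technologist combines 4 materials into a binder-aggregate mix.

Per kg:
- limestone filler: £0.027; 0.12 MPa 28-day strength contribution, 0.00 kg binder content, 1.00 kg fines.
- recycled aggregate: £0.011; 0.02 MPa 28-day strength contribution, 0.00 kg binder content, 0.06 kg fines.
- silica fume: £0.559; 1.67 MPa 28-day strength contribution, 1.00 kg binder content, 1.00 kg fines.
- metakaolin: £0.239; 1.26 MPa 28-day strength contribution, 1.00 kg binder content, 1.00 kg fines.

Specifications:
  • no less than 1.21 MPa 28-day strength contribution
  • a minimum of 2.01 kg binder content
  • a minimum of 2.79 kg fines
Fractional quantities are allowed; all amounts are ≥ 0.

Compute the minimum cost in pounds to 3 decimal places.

£0.501

Let x1 = kg of limestone filler, x2 = kg of recycled aggregate, x3 = kg of silica fume, x4 = kg of metakaolin.
Minimize 0.027x1 + 0.011x2 + 0.559x3 + 0.239x4 with:
  0.12x1 + 0.02x2 + 1.67x3 + 1.26x4 ≥ 1.21   (28-day strength contribution)
  1x3 + 1x4 ≥ 2.01   (binder content)
  1x1 + 0.06x2 + 1x3 + 1x4 ≥ 2.79   (fines)
  x1, x2, x3, x4 ≥ 0.
The optimal basis is {limestone filler, metakaolin}; recycled aggregate, silica fume drop out. The binder content and fines requirements are met with equality.
So limestone filler = 0.78 kg, metakaolin = 2.01 kg.
Cost = 0.027·0.78 + 0.239·2.01 = 0.50145.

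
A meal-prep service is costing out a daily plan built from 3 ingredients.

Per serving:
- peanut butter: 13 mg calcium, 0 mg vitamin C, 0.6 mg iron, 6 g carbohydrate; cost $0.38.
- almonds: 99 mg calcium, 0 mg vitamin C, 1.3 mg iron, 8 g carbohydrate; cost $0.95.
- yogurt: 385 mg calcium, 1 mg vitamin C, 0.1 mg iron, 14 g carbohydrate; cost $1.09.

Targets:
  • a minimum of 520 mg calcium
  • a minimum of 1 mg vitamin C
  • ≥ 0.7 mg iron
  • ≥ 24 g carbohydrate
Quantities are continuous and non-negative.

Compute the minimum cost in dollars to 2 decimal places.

$1.80

Let x1 = servings of peanut butter, x2 = servings of almonds, x3 = servings of yogurt.
Minimise 0.38x1 + 0.95x2 + 1.09x3 subject to:
  13x1 + 99x2 + 385x3 ≥ 520   (calcium)
  1x3 ≥ 1   (vitamin C)
  0.6x1 + 1.3x2 + 0.1x3 ≥ 0.7   (iron)
  6x1 + 8x2 + 14x3 ≥ 24   (carbohydrate)
  x1, x2, x3 ≥ 0.
All 3 inputs are positive at the optimum. There the calcium, iron, carbohydrate constraints are tight.
Solving gives x1 = 0.9057, x2 = 0.01928, x3 = 1.315.
Objective = 0.38·0.9057 + 0.95·0.01928 + 1.09·1.315 = 1.7958.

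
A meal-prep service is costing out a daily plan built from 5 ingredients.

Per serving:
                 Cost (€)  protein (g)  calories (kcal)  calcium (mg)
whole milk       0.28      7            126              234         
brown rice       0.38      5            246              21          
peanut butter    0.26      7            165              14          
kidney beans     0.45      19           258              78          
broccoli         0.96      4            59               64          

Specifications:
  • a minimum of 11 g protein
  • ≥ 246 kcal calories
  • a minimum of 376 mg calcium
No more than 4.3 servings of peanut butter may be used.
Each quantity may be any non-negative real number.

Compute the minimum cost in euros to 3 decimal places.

This is a linear program. Let x1 = servings of whole milk, x2 = servings of brown rice, x3 = servings of peanut butter, x4 = servings of kidney beans, x5 = servings of broccoli.
min 0.28x1 + 0.38x2 + 0.26x3 + 0.45x4 + 0.96x5 with:
  7x1 + 5x2 + 7x3 + 19x4 + 4x5 ≥ 11   (protein)
  126x1 + 246x2 + 165x3 + 258x4 + 59x5 ≥ 246   (calories)
  234x1 + 21x2 + 14x3 + 78x4 + 64x5 ≥ 376   (calcium)
  x3 ≤ 4.3
  x1, x2, x3, x4, x5 ≥ 0.
At the optimum only whole milk, brown rice are positive (peanut butter, kidney beans, broccoli = 0). The calories and calcium requirements are met with equality.
So whole milk = 1.59 servings, brown rice = 0.1855 servings.
Total cost: 0.28·1.59 + 0.38·0.1855 = 0.51569.

€0.516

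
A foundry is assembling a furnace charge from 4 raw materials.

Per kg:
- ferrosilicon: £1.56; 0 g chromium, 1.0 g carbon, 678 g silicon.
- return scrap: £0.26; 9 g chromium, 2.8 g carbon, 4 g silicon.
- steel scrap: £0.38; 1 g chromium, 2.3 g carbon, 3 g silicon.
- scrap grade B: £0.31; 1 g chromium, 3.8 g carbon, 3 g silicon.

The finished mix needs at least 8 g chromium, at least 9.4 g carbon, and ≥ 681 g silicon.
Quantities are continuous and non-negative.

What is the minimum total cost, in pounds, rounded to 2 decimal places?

Let x1 = kg of ferrosilicon, x2 = kg of return scrap, x3 = kg of steel scrap, x4 = kg of scrap grade B.
Minimize 1.56x1 + 0.26x2 + 0.38x3 + 0.31x4 with:
  9x2 + 1x3 + 1x4 ≥ 8   (chromium)
  1x1 + 2.8x2 + 2.3x3 + 3.8x4 ≥ 9.4   (carbon)
  678x1 + 4x2 + 3x3 + 3x4 ≥ 681   (silicon)
  x1, x2, x3, x4 ≥ 0.
At the optimum only ferrosilicon, return scrap, scrap grade B are positive (steel scrap = 0). The chromium, carbon, silicon requirements are met with equality.
Optimal quantities: ferrosilicon = 0.9928 kg, return scrap = 0.7004 kg, scrap grade B = 1.696 kg.
Cost = 1.56·0.9928 + 0.26·0.7004 + 0.31·1.696 = 2.2566.

£2.26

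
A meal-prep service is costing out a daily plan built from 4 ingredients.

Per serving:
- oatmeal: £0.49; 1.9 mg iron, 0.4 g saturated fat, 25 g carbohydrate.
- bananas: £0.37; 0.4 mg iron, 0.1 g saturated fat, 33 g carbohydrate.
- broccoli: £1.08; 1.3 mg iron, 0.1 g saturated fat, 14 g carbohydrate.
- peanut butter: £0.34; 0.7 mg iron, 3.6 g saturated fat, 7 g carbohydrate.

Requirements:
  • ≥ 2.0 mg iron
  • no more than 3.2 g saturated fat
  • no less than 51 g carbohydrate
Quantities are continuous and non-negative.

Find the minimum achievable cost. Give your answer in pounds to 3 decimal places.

£0.753

Let x1 = servings of oatmeal, x2 = servings of bananas, x3 = servings of broccoli, x4 = servings of peanut butter.
Minimize 0.49x1 + 0.37x2 + 1.08x3 + 0.34x4 s.t.:
  1.9x1 + 0.4x2 + 1.3x3 + 0.7x4 ≥ 2   (iron)
  0.4x1 + 0.1x2 + 0.1x3 + 3.6x4 ≤ 3.2   (saturated fat)
  25x1 + 33x2 + 14x3 + 7x4 ≥ 51   (carbohydrate)
  x1, x2, x3, x4 ≥ 0.
The cheapest feasible vertex uses only oatmeal, bananas; broccoli, peanut butter are not used. There the iron and carbohydrate constraints are tight.
Optimal quantities: oatmeal = 0.8653 servings, bananas = 0.8899 servings.
Total cost: 0.49·0.8653 + 0.37·0.8899 = 0.75326.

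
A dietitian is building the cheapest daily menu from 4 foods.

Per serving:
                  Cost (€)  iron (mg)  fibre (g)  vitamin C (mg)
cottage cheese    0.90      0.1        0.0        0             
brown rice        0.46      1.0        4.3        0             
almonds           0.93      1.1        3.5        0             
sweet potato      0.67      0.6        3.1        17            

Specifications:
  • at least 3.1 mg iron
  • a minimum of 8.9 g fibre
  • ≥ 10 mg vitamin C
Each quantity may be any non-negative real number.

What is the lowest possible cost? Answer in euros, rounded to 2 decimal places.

Let x1 = servings of cottage cheese, x2 = servings of brown rice, x3 = servings of almonds, x4 = servings of sweet potato.
min 0.9x1 + 0.46x2 + 0.93x3 + 0.67x4 s.t.:
  0.1x1 + 1x2 + 1.1x3 + 0.6x4 ≥ 3.1   (iron)
  4.3x2 + 3.5x3 + 3.1x4 ≥ 8.9   (fibre)
  17x4 ≥ 10   (vitamin C)
  x1, x2, x3, x4 ≥ 0.
At the optimum only brown rice, sweet potato are positive (cottage cheese, almonds = 0). Binding constraints: iron and vitamin C.
That vertex is x2 = 2.747, x4 = 0.5882.
Hence cost = 0.46·2.747 + 0.67·0.5882 = €1.6577.

€1.66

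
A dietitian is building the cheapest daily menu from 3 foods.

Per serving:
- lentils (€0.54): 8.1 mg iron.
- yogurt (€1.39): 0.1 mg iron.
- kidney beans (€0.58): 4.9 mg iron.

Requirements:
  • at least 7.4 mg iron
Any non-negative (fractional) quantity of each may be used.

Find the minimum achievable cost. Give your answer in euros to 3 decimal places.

This is a linear program. Let x1 = servings of lentils, x2 = servings of yogurt, x3 = servings of kidney beans.
Minimise 0.54x1 + 1.39x2 + 0.58x3 subject to:
  8.1x1 + 0.1x2 + 4.9x3 ≥ 7.4   (iron)
  x1, x2, x3 ≥ 0.
The minimum-cost mix takes nothing from yogurt, kidney beans — only lentils. There the iron constraint is tight.
So lentils = 0.9136 servings.
Total cost: 0.54·0.9136 = 0.49334.

€0.493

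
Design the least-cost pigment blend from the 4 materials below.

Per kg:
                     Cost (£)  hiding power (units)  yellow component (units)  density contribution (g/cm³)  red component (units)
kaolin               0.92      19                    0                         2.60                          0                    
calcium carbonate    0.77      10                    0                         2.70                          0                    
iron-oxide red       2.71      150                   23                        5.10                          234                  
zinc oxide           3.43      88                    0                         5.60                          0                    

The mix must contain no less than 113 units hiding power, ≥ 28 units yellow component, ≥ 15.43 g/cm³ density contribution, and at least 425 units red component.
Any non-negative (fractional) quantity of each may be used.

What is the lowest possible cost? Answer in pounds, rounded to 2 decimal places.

Treat it as an LP. Let x1 = kg of kaolin, x2 = kg of calcium carbonate, x3 = kg of iron-oxide red, x4 = kg of zinc oxide.
Minimise 0.92x1 + 0.77x2 + 2.71x3 + 3.43x4 with:
  19x1 + 10x2 + 150x3 + 88x4 ≥ 113   (hiding power)
  23x3 ≥ 28   (yellow component)
  2.6x1 + 2.7x2 + 5.1x3 + 5.6x4 ≥ 15.43   (density contribution)
  234x3 ≥ 425   (red component)
  x1, x2, x3, x4 ≥ 0.
The optimal basis is {calcium carbonate, iron-oxide red}; kaolin, zinc oxide drop out. The density contribution and red component requirements are met with equality.
Optimal quantities: calcium carbonate = 2.284 kg, iron-oxide red = 1.816 kg.
Total cost: 0.77·2.284 + 2.71·1.816 = 6.6800.

£6.68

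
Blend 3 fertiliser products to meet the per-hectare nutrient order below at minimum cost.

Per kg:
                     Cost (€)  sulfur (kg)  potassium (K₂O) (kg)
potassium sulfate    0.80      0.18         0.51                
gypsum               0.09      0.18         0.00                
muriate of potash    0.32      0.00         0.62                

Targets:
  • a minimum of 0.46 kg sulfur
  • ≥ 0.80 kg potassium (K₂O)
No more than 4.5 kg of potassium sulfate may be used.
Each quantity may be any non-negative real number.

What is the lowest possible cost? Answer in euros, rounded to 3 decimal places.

This is a linear program. Let x1 = kg of potassium sulfate, x2 = kg of gypsum, x3 = kg of muriate of potash.
Minimise 0.8x1 + 0.09x2 + 0.32x3 subject to:
  0.18x1 + 0.18x2 ≥ 0.46   (sulfur)
  0.51x1 + 0.62x3 ≥ 0.8   (potassium (K₂O))
  x1 ≤ 4.5
  x1, x2, x3 ≥ 0.
The minimum-cost mix takes nothing from potassium sulfate — only gypsum, muriate of potash. The sulfur and potassium (K₂O) requirements are met with equality.
That vertex is x2 = 2.556, x3 = 1.29.
Objective = 0.09·2.556 + 0.32·1.29 = 0.64284.

€0.643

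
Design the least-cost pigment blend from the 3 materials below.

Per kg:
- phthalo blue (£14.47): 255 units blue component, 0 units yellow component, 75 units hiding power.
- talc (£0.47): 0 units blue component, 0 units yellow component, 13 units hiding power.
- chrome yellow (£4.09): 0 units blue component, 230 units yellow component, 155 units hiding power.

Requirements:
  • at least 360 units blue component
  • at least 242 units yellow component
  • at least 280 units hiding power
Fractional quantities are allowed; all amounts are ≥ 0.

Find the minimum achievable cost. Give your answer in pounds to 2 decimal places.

£25.02

Let x1 = kg of phthalo blue, x2 = kg of talc, x3 = kg of chrome yellow.
Minimise 14.47x1 + 0.47x2 + 4.09x3 with:
  255x1 ≥ 360   (blue component)
  230x3 ≥ 242   (yellow component)
  75x1 + 13x2 + 155x3 ≥ 280   (hiding power)
  x1, x2, x3 ≥ 0.
The optimal basis is {phthalo blue, chrome yellow}; talc drops out. There the blue component and hiding power constraints are tight.
So phthalo blue = 1.412 kg, chrome yellow = 1.123 kg.
Total cost: 14.47·1.412 + 4.09·1.123 = 25.0247.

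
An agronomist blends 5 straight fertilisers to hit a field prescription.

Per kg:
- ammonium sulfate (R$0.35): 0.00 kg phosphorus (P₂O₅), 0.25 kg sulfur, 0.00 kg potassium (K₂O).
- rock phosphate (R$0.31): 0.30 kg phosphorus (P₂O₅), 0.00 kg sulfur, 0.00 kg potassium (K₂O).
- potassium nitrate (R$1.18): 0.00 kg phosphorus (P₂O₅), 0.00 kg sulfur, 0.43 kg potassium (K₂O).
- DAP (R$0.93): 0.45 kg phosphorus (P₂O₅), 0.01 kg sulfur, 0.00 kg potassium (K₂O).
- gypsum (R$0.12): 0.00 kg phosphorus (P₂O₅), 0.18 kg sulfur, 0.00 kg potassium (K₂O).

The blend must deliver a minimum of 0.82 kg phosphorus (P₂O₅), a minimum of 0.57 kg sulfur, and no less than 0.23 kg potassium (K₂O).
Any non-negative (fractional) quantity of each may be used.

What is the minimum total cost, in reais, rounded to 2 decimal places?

Let x1 = kg of ammonium sulfate, x2 = kg of rock phosphate, x3 = kg of potassium nitrate, x4 = kg of DAP, x5 = kg of gypsum.
Minimize 0.35x1 + 0.31x2 + 1.18x3 + 0.93x4 + 0.12x5 subject to:
  0.3x2 + 0.45x4 ≥ 0.82   (phosphorus (P₂O₅))
  0.25x1 + 0.01x4 + 0.18x5 ≥ 0.57   (sulfur)
  0.43x3 ≥ 0.23   (potassium (K₂O))
  x1, x2, x3, x4, x5 ≥ 0.
The optimal basis is {rock phosphate, potassium nitrate, gypsum}; ammonium sulfate, DAP drop out. The phosphorus (P₂O₅), sulfur, potassium (K₂O) requirements are met with equality.
That vertex is x2 = 2.733, x3 = 0.5349, x5 = 3.167.
Total cost: 0.31·2.733 + 1.18·0.5349 + 0.12·3.167 = 1.8585.

R$1.86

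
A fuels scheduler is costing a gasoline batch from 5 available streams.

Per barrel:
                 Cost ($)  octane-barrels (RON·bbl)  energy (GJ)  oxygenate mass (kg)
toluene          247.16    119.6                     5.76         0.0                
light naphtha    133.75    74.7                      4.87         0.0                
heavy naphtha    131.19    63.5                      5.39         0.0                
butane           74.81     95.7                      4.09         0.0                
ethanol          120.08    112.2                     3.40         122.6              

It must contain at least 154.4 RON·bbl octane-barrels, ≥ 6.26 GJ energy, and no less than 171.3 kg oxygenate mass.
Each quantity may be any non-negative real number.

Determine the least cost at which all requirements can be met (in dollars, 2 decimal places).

$195.39

Set it up as a linear program. Let x1 = barrels of toluene, x2 = barrels of light naphtha, x3 = barrels of heavy naphtha, x4 = barrels of butane, x5 = barrels of ethanol.
Minimize 247.16x1 + 133.75x2 + 131.19x3 + 74.81x4 + 120.08x5 s.t.:
  119.6x1 + 74.7x2 + 63.5x3 + 95.7x4 + 112.2x5 ≥ 154.4   (octane-barrels)
  5.76x1 + 4.87x2 + 5.39x3 + 4.09x4 + 3.4x5 ≥ 6.26   (energy)
  122.6x5 ≥ 171.3   (oxygenate mass)
  x1, x2, x3, x4, x5 ≥ 0.
The optimal basis is {butane, ethanol}; toluene, light naphtha, heavy naphtha drop out. The energy and oxygenate mass requirements are met with equality.
That vertex is x4 = 0.369054, x5 = 1.39723.
Objective = 74.81·0.369054 + 120.08·1.39723 = 195.3883.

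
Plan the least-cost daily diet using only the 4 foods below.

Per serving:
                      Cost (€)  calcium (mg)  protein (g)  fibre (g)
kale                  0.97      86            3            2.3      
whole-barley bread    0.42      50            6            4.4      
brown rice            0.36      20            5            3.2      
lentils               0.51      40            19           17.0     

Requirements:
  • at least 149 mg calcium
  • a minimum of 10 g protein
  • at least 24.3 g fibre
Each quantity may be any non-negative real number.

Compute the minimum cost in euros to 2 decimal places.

€1.40

Set it up as a linear program. Let x1 = servings of kale, x2 = servings of whole-barley bread, x3 = servings of brown rice, x4 = servings of lentils.
min 0.97x1 + 0.42x2 + 0.36x3 + 0.51x4 with:
  86x1 + 50x2 + 20x3 + 40x4 ≥ 149   (calcium)
  3x1 + 6x2 + 5x3 + 19x4 ≥ 10   (protein)
  2.3x1 + 4.4x2 + 3.2x3 + 17x4 ≥ 24.3   (fibre)
  x1, x2, x3, x4 ≥ 0.
The cheapest feasible vertex uses only whole-barley bread, lentils; kale, brown rice are not used. Binding constraints: calcium and fibre.
That vertex is x2 = 2.316, x4 = 0.83.
Total cost: 0.42·2.316 + 0.51·0.83 = 1.3960.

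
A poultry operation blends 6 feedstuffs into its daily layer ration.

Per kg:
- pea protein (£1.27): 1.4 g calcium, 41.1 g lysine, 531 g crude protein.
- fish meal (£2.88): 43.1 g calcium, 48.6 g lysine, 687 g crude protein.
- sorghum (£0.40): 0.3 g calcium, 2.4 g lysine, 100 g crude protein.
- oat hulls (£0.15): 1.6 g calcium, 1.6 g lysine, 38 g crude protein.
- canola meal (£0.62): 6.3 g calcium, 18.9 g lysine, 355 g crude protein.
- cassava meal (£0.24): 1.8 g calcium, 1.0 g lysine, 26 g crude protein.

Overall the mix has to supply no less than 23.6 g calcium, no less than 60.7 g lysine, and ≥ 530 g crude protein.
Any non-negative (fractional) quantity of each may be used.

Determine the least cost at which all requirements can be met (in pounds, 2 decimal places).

This is a linear program. Let x1 = kg of pea protein, x2 = kg of fish meal, x3 = kg of sorghum, x4 = kg of oat hulls, x5 = kg of canola meal, x6 = kg of cassava meal.
Minimise 1.27x1 + 2.88x2 + 0.4x3 + 0.15x4 + 0.62x5 + 0.24x6 subject to:
  1.4x1 + 43.1x2 + 0.3x3 + 1.6x4 + 6.3x5 + 1.8x6 ≥ 23.6   (calcium)
  41.1x1 + 48.6x2 + 2.4x3 + 1.6x4 + 18.9x5 + 1x6 ≥ 60.7   (lysine)
  531x1 + 687x2 + 100x3 + 38x4 + 355x5 + 26x6 ≥ 530   (crude protein)
  x1, x2, x3, x4, x5, x6 ≥ 0.
The minimum-cost mix takes nothing from pea protein, sorghum, oat hulls, cassava meal — only fish meal, canola meal. Binding constraints: calcium and lysine.
Solving gives x2 = 0.1252, x5 = 2.89.
Total cost: 2.88·0.1252 + 0.62·2.89 = 2.1524.

£2.15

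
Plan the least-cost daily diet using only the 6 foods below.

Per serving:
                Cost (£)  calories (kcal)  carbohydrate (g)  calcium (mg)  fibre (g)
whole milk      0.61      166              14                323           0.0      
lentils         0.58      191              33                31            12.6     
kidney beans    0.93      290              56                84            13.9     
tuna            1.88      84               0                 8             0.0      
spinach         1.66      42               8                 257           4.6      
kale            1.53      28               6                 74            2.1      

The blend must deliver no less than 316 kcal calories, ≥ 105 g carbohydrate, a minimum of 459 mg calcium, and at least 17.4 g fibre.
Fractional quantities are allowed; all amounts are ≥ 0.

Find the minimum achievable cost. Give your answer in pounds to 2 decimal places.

This is a linear program. Let x1 = servings of whole milk, x2 = servings of lentils, x3 = servings of kidney beans, x4 = servings of tuna, x5 = servings of spinach, x6 = servings of kale.
min 0.61x1 + 0.58x2 + 0.93x3 + 1.88x4 + 1.66x5 + 1.53x6 s.t.:
  166x1 + 191x2 + 290x3 + 84x4 + 42x5 + 28x6 ≥ 316   (calories)
  14x1 + 33x2 + 56x3 + 8x5 + 6x6 ≥ 105   (carbohydrate)
  323x1 + 31x2 + 84x3 + 8x4 + 257x5 + 74x6 ≥ 459   (calcium)
  12.6x2 + 13.9x3 + 4.6x5 + 2.1x6 ≥ 17.4   (fibre)
  x1, x2, x3, x4, x5, x6 ≥ 0.
The minimum-cost mix takes nothing from lentils, tuna, spinach, kale — only whole milk, kidney beans. Binding constraints: carbohydrate and calcium.
Optimal quantities: whole milk = 0.9983 servings, kidney beans = 1.625 servings.
Cost = 0.61·0.9983 + 0.93·1.625 = 2.1202.

£2.12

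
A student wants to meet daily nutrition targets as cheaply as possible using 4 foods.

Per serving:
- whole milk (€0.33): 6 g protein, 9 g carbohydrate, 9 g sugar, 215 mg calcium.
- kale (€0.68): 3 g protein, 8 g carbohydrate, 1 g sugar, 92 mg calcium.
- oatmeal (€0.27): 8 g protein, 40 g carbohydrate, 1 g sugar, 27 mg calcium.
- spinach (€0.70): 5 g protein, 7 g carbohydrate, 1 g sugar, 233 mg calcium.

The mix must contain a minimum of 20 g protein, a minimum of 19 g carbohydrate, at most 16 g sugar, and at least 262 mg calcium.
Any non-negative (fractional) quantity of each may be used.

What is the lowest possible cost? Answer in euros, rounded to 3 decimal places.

€0.802

Treat it as an LP. Let x1 = servings of whole milk, x2 = servings of kale, x3 = servings of oatmeal, x4 = servings of spinach.
Minimise 0.33x1 + 0.68x2 + 0.27x3 + 0.7x4 s.t.:
  6x1 + 3x2 + 8x3 + 5x4 ≥ 20   (protein)
  9x1 + 8x2 + 40x3 + 7x4 ≥ 19   (carbohydrate)
  9x1 + 1x2 + 1x3 + 1x4 ≤ 16   (sugar)
  215x1 + 92x2 + 27x3 + 233x4 ≥ 262   (calcium)
  x1, x2, x3, x4 ≥ 0.
The cheapest feasible vertex uses only whole milk, oatmeal; kale, spinach are not used. There the protein and calcium constraints are tight.
So whole milk = 0.9987 servings, oatmeal = 1.751 servings.
Hence cost = 0.33·0.9987 + 0.27·1.751 = €0.80234.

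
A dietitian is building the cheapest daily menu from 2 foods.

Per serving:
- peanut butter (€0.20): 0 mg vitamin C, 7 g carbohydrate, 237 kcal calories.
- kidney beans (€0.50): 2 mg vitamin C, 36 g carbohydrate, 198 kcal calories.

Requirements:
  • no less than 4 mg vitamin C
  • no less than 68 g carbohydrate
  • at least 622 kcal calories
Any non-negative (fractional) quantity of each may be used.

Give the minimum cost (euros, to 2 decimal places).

€1.19

Set it up as a linear program. Let x1 = servings of peanut butter, x2 = servings of kidney beans.
min 0.2x1 + 0.5x2 s.t.:
  2x2 ≥ 4   (vitamin C)
  7x1 + 36x2 ≥ 68   (carbohydrate)
  237x1 + 198x2 ≥ 622   (calories)
  x1, x2 ≥ 0.
Both inputs are positive at the optimum. There the vitamin C and calories constraints are tight.
That vertex is x1 = 0.9536, x2 = 2.
Objective = 0.2·0.9536 + 0.5·2 = 1.1907.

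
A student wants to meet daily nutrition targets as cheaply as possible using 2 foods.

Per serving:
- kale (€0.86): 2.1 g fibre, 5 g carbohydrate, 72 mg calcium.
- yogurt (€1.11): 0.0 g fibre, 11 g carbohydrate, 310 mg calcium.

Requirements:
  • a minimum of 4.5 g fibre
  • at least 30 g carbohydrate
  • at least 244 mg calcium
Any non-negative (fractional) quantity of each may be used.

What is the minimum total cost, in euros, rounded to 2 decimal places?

Set it up as a linear program. Let x1 = servings of kale, x2 = servings of yogurt.
min 0.86x1 + 1.11x2 s.t.:
  2.1x1 ≥ 4.5   (fibre)
  5x1 + 11x2 ≥ 30   (carbohydrate)
  72x1 + 310x2 ≥ 244   (calcium)
  x1, x2 ≥ 0.
Both inputs are positive at the optimum. Binding constraints: fibre and carbohydrate.
Optimal quantities: kale = 2.143 servings, yogurt = 1.753 servings.
Total cost: 0.86·2.143 + 1.11·1.753 = 3.7888.

€3.79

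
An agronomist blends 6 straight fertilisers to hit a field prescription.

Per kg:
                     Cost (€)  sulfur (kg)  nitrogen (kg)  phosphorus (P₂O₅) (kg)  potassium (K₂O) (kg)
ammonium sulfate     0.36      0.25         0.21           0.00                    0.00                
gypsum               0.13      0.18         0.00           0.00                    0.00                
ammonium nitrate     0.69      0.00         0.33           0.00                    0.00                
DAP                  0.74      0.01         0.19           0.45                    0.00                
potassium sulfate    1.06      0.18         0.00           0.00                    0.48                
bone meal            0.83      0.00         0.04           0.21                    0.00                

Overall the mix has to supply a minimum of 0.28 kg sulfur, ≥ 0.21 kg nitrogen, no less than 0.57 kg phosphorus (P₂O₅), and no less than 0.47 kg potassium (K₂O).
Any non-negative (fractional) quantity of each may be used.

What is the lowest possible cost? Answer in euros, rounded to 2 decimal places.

Set it up as a linear program. Let x1 = kg of ammonium sulfate, x2 = kg of gypsum, x3 = kg of ammonium nitrate, x4 = kg of DAP, x5 = kg of potassium sulfate, x6 = kg of bone meal.
min 0.36x1 + 0.13x2 + 0.69x3 + 0.74x4 + 1.06x5 + 0.83x6 with:
  0.25x1 + 0.18x2 + 0.01x4 + 0.18x5 ≥ 0.28   (sulfur)
  0.21x1 + 0.33x3 + 0.19x4 + 0.04x6 ≥ 0.21   (nitrogen)
  0.45x4 + 0.21x6 ≥ 0.57   (phosphorus (P₂O₅))
  0.48x5 ≥ 0.47   (potassium (K₂O))
  x1, x2, x3, x4, x5, x6 ≥ 0.
The cheapest feasible vertex uses only gypsum, DAP, potassium sulfate; ammonium sulfate, ammonium nitrate, bone meal are not used. The sulfur, phosphorus (P₂O₅), potassium (K₂O) requirements are met with equality.
So gypsum = 0.506 kg, DAP = 1.267 kg, potassium sulfate = 0.9792 kg.
Objective = 0.13·0.506 + 0.74·1.267 + 1.06·0.9792 = 2.0413.

€2.04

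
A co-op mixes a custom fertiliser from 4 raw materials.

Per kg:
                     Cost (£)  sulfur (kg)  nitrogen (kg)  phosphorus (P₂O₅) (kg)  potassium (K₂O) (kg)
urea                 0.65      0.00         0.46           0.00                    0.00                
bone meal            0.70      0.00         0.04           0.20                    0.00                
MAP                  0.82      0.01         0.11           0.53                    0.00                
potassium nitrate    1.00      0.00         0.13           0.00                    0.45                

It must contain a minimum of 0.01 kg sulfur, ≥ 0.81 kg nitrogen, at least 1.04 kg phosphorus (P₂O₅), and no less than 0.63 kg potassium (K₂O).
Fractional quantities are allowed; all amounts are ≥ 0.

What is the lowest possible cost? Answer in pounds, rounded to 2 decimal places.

Let x1 = kg of urea, x2 = kg of bone meal, x3 = kg of MAP, x4 = kg of potassium nitrate.
min 0.65x1 + 0.7x2 + 0.82x3 + 1x4 subject to:
  0.01x3 ≥ 0.01   (sulfur)
  0.46x1 + 0.04x2 + 0.11x3 + 0.13x4 ≥ 0.81   (nitrogen)
  0.2x2 + 0.53x3 ≥ 1.04   (phosphorus (P₂O₅))
  0.45x4 ≥ 0.63   (potassium (K₂O))
  x1, x2, x3, x4 ≥ 0.
At the optimum only urea, MAP, potassium nitrate are positive (bone meal = 0). There the nitrogen, phosphorus (P₂O₅), potassium (K₂O) constraints are tight.
That vertex is x1 = 0.896, x3 = 1.962, x4 = 1.4.
Total cost: 0.65·0.896 + 0.82·1.962 + 1·1.4 = 3.5912.

£3.59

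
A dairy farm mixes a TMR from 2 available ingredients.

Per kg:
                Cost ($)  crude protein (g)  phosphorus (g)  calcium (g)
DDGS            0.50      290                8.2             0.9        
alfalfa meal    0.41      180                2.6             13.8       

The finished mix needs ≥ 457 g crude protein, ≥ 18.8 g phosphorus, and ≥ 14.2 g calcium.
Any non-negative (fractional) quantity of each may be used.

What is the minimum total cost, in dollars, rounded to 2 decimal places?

$1.37

Set it up as a linear program. Let x1 = kg of DDGS, x2 = kg of alfalfa meal.
Minimise 0.5x1 + 0.41x2 with:
  290x1 + 180x2 ≥ 457   (crude protein)
  8.2x1 + 2.6x2 ≥ 18.8   (phosphorus)
  0.9x1 + 13.8x2 ≥ 14.2   (calcium)
  x1, x2 ≥ 0.
Both inputs are positive at the optimum. Binding constraints: phosphorus and calcium.
Optimal quantities: DDGS = 2.008 kg, alfalfa meal = 0.898 kg.
Cost = 0.5·2.008 + 0.41·0.898 = 1.3722.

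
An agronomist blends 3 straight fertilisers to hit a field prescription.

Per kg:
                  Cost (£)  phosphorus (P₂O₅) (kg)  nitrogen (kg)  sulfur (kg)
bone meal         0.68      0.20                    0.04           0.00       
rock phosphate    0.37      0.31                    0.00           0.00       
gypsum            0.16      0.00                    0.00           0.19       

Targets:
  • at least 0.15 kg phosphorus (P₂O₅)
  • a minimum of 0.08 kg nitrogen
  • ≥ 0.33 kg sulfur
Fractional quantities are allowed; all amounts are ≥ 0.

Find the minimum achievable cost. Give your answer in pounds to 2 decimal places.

Set it up as a linear program. Let x1 = kg of bone meal, x2 = kg of rock phosphate, x3 = kg of gypsum.
Minimise 0.68x1 + 0.37x2 + 0.16x3 subject to:
  0.2x1 + 0.31x2 ≥ 0.15   (phosphorus (P₂O₅))
  0.04x1 ≥ 0.08   (nitrogen)
  0.19x3 ≥ 0.33   (sulfur)
  x1, x2, x3 ≥ 0.
The optimal basis is {bone meal, gypsum}; rock phosphate drops out. There the nitrogen and sulfur constraints are tight.
That vertex is x1 = 2, x3 = 1.737.
Cost = 0.68·2 + 0.16·1.737 = 1.6379.

£1.64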